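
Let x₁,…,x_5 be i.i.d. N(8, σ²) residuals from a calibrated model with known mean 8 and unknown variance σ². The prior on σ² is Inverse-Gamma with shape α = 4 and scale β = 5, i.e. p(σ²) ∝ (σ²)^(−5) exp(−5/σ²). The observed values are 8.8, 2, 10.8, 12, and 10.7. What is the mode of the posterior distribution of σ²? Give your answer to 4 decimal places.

Sum of squared deviations about the known mean: SS = (8.8−8)² + (2−8)² + (10.8−8)² + (12−8)² + (10.7−8)² = 67.77.
The Normal likelihood contributes (σ²)^(−n/2) exp(−SS/(2σ²)), so the posterior is Inverse-Gamma(α + n/2, β + SS/2) = Inverse-Gamma(6.5, 38.885).
The mode of Inverse-Gamma(a, b) is b/(a+1) = 38.885/7.5 ≈ 5.1847.

σ̂²_MAP = 5.1847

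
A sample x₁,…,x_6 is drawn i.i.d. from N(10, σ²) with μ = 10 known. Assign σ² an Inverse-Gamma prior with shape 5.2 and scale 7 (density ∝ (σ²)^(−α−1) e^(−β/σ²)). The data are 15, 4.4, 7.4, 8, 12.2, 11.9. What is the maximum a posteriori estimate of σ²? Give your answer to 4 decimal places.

Sum of squared deviations about the known mean: SS = (15−10)² + (4.4−10)² + (7.4−10)² + (8−10)² + (12.2−10)² + (11.9−10)² = 75.57.
The Normal likelihood contributes (σ²)^(−n/2) exp(−SS/(2σ²)), so the posterior is Inverse-Gamma(α + n/2, β + SS/2) = Inverse-Gamma(8.2, 44.785).
The mode of Inverse-Gamma(a, b) is b/(a+1) = 44.785/9.2 ≈ 4.8679.

σ̂²_MAP = 4.8679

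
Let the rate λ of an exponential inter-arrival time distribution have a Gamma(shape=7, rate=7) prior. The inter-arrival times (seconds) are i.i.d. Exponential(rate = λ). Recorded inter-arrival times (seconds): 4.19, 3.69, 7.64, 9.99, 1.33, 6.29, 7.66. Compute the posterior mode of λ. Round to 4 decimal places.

λ̂_MAP = 0.2720

The Exponential(rate=λ) likelihood is ∝ λ^n e^(−λΣtᵢ). Here n = 7 and Σtᵢ = 4.19 + 3.69 + 7.64 + 9.99 + 1.33 + 6.29 + 7.66 = 40.79.
Posterior ∝ λ^6e^(−7λ) · λ^7e^(−40.79λ) = λ^13e^(−47.79λ), i.e. Gamma(14, 47.79).
Mode = (a−1)/b = 13/47.79 ≈ 0.2720.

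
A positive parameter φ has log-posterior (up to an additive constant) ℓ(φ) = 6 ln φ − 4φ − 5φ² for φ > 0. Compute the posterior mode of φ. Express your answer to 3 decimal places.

ℓ'(φ) = 6/φ − 4 − 10φ. Setting this to zero and multiplying by φ: 10φ² + 4φ − 6 = 0.
φ = (−4 + √(4² + 4·10·6)) / (2·10) = (−4 + √256) / 20 = (−4 + 16)/20 = 3/5.
ℓ''(φ) = −6/φ² − 10 < 0, confirming a maximum.

φ̂_MAP = 0.600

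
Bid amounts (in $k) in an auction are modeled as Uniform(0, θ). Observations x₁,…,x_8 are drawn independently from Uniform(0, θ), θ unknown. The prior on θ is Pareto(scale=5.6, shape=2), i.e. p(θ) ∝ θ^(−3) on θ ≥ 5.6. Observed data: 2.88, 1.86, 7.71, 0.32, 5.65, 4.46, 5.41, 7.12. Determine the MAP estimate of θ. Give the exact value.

The Uniform(0, θ) likelihood is θ^(−n) for θ ≥ max(xᵢ), zero otherwise. Here max(xᵢ) = 7.71.
Posterior ∝ θ^(−3) · θ^(−8) = θ^(−11) on θ ≥ max(5.6, 7.71) = 7.71.
This density is strictly decreasing in θ, so the posterior mode lies at the lower boundary of the support.

θ̂_MAP = 7.71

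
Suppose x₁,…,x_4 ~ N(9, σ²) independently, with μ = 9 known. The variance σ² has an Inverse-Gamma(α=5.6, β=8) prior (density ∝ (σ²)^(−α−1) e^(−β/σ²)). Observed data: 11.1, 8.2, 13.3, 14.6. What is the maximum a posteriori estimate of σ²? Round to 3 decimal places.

Sum of squared deviations about the known mean: SS = (11.1−9)² + (8.2−9)² + (13.3−9)² + (14.6−9)² = 54.9.
The Normal likelihood contributes (σ²)^(−n/2) exp(−SS/(2σ²)), so the posterior is Inverse-Gamma(α + n/2, β + SS/2) = Inverse-Gamma(7.6, 35.45).
The mode of Inverse-Gamma(a, b) is b/(a+1) = 35.45/8.6 ≈ 4.122.

σ̂²_MAP = 4.122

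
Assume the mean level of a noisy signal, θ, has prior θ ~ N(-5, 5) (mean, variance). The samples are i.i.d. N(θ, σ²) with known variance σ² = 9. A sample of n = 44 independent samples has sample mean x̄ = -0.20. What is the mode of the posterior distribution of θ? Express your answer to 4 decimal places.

n = 44, x̄ = -0.20.
For a Normal prior and Normal likelihood with known variance, the posterior is Normal; its mode equals its mean, the precision-weighted average.
Prior precision 1/σ₀² = 1/5 = 0.2; data precision n/σ² = 44/9.
θ̂ = (0.2·(-5) + (44/9)·(-0.2)) / (0.2 + 44/9) = (-89/45)/(229/45) = -89/229 ≈ -0.3886.

θ̂_MAP = -0.3886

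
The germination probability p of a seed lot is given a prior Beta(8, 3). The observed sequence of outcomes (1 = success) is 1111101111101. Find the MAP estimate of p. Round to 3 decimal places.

p̂_MAP = 0.818

Prior: Beta(8, 3).
Data: 11 successes in 13 trials (from the sequence). The binomial likelihood contributes p^11(1−p)^2, so the posterior is Beta(8+11, 3+2) = Beta(19, 5).
For Beta(a, b) with a, b > 1 the mode is (a−1)/(a+b−2) = 18/22 ≈ 0.818.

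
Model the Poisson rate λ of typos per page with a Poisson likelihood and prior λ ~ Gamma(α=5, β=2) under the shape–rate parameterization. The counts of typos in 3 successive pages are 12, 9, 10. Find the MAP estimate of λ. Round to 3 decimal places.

Σxᵢ = 12+9+10 = 31, with n = 3.
Posterior ∝ λ^4e^(−2λ) · λ^31e^(−3λ) = λ^35e^(−5λ), i.e. Gamma(shape=36, rate=5).
The mode of a Gamma(a, b) with a ≥ 1 (shape–rate) is (a−1)/b = 35/5 ≈ 7.000.

λ̂_MAP = 7.000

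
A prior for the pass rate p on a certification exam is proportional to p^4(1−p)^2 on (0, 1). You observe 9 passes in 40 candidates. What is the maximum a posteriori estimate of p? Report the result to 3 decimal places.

p̂_MAP = 0.283

The prior density ∝ p^4(1−p)^2 is the kernel of Beta(5, 3).
Data: 9 successes in 40 trials. The binomial likelihood contributes p^9(1−p)^31, so the posterior is Beta(5+9, 3+31) = Beta(14, 34).
For Beta(a, b) with a, b > 1 the mode is (a−1)/(a+b−2) = 13/46 ≈ 0.283.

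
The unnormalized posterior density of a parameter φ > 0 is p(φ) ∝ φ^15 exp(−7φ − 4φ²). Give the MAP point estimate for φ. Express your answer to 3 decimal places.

φ̂_MAP = 1.000

ℓ'(φ) = 15/φ − 7 − 8φ. Setting this to zero and multiplying by φ: 8φ² + 7φ − 15 = 0.
φ = (−7 + √(7² + 4·8·15)) / (2·8) = (−7 + √529) / 16 = (−7 + 23)/16 = 1.
ℓ''(φ) = −15/φ² − 8 < 0, confirming a maximum.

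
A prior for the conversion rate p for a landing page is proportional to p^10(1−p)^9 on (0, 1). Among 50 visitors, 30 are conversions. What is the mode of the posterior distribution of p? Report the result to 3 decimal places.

p̂_MAP = 0.580

The prior density ∝ p^10(1−p)^9 is the kernel of Beta(11, 10).
Data: 30 successes in 50 trials. The binomial likelihood contributes p^30(1−p)^20, so the posterior is Beta(11+30, 10+20) = Beta(41, 30).
For Beta(a, b) with a, b > 1 the mode is (a−1)/(a+b−2) = 40/69 ≈ 0.580.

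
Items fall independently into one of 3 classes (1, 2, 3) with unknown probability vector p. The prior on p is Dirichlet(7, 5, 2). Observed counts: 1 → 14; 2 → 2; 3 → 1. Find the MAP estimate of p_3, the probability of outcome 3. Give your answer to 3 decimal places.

MAP estimate: 0.071

The posterior is Dirichlet(αᵢ + nᵢ) = Dirichlet(21, 7, 3).
For a Dirichlet(a₁,…,a_K) with all aᵢ > 1, the mode has j-th component (aⱼ − 1)/(Σaᵢ − K).
Here Σaᵢ = 31 and K = 3, so p_3 = (3 − 1)/(31 − 3) = 2/28 ≈ 0.071.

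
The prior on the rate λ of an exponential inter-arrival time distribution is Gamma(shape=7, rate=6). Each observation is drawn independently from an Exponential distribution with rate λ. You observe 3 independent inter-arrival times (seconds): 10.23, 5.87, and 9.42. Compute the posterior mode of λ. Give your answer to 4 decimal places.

The Exponential(rate=λ) likelihood is ∝ λ^n e^(−λΣtᵢ). Here n = 3 and Σtᵢ = 10.23 + 5.87 + 9.42 = 25.52.
Posterior ∝ λ^6e^(−6λ) · λ^3e^(−25.52λ) = λ^9e^(−31.52λ), i.e. Gamma(10, 31.52).
Mode = (a−1)/b = 9/31.52 ≈ 0.2855.

λ̂_MAP = 0.2855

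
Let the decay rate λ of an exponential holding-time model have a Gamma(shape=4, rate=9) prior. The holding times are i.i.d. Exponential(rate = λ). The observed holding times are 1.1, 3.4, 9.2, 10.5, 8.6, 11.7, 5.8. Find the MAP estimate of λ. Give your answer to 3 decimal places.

The Exponential(rate=λ) likelihood is ∝ λ^n e^(−λΣtᵢ). Here n = 7 and Σtᵢ = 1.1 + 3.4 + 9.2 + 10.5 + 8.6 + 11.7 + 5.8 = 50.3.
Posterior ∝ λ^3e^(−9λ) · λ^7e^(−50.3λ) = λ^10e^(−59.3λ), i.e. Gamma(11, 59.3).
Mode = (a−1)/b = 10/59.3 ≈ 0.169.

λ̂_MAP = 0.169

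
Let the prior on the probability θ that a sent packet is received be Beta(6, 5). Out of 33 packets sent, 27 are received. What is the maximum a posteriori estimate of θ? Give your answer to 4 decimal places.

Prior: Beta(6, 5).
Data: 27 successes in 33 trials. The binomial likelihood contributes θ^27(1−θ)^6, so the posterior is Beta(6+27, 5+6) = Beta(33, 11).
For Beta(a, b) with a, b > 1 the mode is (a−1)/(a+b−2) = 32/42 ≈ 0.7619.

θ̂_MAP = 0.7619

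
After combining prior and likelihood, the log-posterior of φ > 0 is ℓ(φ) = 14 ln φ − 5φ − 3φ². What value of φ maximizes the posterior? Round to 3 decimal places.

φ̂_MAP = 1.167

ℓ'(φ) = 14/φ − 5 − 6φ. Setting this to zero and multiplying by φ: 6φ² + 5φ − 14 = 0.
φ = (−5 + √(5² + 4·6·14)) / (2·6) = (−5 + √361) / 12 = (−5 + 19)/12 = 7/6.
ℓ''(φ) = −14/φ² − 6 < 0, confirming a maximum.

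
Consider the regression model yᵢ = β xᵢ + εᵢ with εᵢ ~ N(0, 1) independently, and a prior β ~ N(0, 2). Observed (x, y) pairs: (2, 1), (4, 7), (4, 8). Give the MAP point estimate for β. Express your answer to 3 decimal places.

β̂_MAP = 1.699

log p(β | y) = −Σ(yᵢ − βxᵢ)²/(2·1) − β²/(2·2) + const.
Setting the derivative to zero: Σxᵢ(yᵢ − βxᵢ)/1 − β/2 = 0, so β = Σxᵢyᵢ / (Σxᵢ² + σ²/τ²).
Σxᵢyᵢ = 2·1 + 4·7 + 4·8 = 62; Σxᵢ² = 36; σ²/τ² = 0.5.
β̂_MAP = 62 / (36 + 0.5) = 62/36.5 ≈ 1.699.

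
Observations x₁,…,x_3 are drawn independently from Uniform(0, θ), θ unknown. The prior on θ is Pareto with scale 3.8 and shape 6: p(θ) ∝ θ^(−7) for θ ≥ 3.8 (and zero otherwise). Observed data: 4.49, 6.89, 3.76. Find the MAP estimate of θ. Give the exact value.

The Uniform(0, θ) likelihood is θ^(−n) for θ ≥ max(xᵢ), zero otherwise. Here max(xᵢ) = 6.89.
Posterior ∝ θ^(−7) · θ^(−3) = θ^(−10) on θ ≥ max(3.8, 6.89) = 6.89.
This density is strictly decreasing in θ, so the posterior mode lies at the lower boundary of the support.

θ̂_MAP = 6.89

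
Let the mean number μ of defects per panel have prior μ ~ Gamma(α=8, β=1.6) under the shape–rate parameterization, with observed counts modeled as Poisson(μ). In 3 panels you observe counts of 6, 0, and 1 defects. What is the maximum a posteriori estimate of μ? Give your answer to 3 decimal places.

μ̂_MAP = 3.043

Σxᵢ = 6+0+1 = 7, with n = 3.
Posterior ∝ μ^7e^(−1.6μ) · μ^7e^(−3μ) = μ^14e^(−4.6μ), i.e. Gamma(shape=15, rate=4.6).
The mode of a Gamma(a, b) with a ≥ 1 (shape–rate) is (a−1)/b = 14/4.6 ≈ 3.043.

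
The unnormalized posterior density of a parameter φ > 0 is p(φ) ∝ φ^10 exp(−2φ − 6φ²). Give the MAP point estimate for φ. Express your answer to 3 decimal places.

φ̂_MAP = 0.833

ℓ'(φ) = 10/φ − 2 − 12φ. Setting this to zero and multiplying by φ: 12φ² + 2φ − 10 = 0.
φ = (−2 + √(2² + 4·12·10)) / (2·12) = (−2 + √484) / 24 = (−2 + 22)/24 = 5/6.
ℓ''(φ) = −10/φ² − 12 < 0, confirming a maximum.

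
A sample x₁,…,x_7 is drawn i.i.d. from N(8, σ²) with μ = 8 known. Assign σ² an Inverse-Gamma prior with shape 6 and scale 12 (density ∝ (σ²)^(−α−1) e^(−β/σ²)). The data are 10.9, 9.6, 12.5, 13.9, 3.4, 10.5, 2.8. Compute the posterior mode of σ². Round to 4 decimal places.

Sum of squared deviations about the known mean: SS = (10.9−8)² + (9.6−8)² + (12.5−8)² + (13.9−8)² + (3.4−8)² + (10.5−8)² + (2.8−8)² = 120.48.
The Normal likelihood contributes (σ²)^(−n/2) exp(−SS/(2σ²)), so the posterior is Inverse-Gamma(α + n/2, β + SS/2) = Inverse-Gamma(9.5, 72.24).
The mode of Inverse-Gamma(a, b) is b/(a+1) = 72.24/10.5 ≈ 6.8800.

σ̂²_MAP = 6.8800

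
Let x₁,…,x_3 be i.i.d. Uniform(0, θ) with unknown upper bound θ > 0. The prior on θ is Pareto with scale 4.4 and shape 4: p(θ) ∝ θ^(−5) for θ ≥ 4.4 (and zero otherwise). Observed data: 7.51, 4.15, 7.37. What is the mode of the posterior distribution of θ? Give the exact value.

θ̂_MAP = 7.51

The Uniform(0, θ) likelihood is θ^(−n) for θ ≥ max(xᵢ), zero otherwise. Here max(xᵢ) = 7.51.
Posterior ∝ θ^(−5) · θ^(−3) = θ^(−8) on θ ≥ max(4.4, 7.51) = 7.51.
This density is strictly decreasing in θ, so the posterior mode lies at the lower boundary of the support.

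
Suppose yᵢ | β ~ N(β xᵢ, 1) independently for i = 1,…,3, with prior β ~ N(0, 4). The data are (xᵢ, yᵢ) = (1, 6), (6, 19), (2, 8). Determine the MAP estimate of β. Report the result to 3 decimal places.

β̂_MAP = 3.297

log p(β | y) = −Σ(yᵢ − βxᵢ)²/(2·1) − β²/(2·4) + const.
Setting the derivative to zero: Σxᵢ(yᵢ − βxᵢ)/1 − β/4 = 0, so β = Σxᵢyᵢ / (Σxᵢ² + σ²/τ²).
Σxᵢyᵢ = 1·6 + 6·19 + 2·8 = 136; Σxᵢ² = 41; σ²/τ² = 0.25.
β̂_MAP = 136 / (41 + 0.25) = 136/41.25 ≈ 3.297.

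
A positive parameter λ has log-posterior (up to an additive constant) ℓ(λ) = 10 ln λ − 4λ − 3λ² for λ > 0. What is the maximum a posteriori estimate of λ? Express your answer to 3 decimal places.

ℓ'(λ) = 10/λ − 4 − 6λ. Setting this to zero and multiplying by λ: 6λ² + 4λ − 10 = 0.
λ = (−4 + √(4² + 4·6·10)) / (2·6) = (−4 + √256) / 12 = (−4 + 16)/12 = 1.
ℓ''(λ) = −10/λ² − 6 < 0, confirming a maximum.

λ̂_MAP = 1.000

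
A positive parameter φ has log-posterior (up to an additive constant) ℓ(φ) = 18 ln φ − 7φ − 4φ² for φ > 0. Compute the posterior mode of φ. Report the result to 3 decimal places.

ℓ'(φ) = 18/φ − 7 − 8φ. Setting this to zero and multiplying by φ: 8φ² + 7φ − 18 = 0.
φ = (−7 + √(7² + 4·8·18)) / (2·8) = (−7 + √625) / 16 = (−7 + 25)/16 = 9/8.
ℓ''(φ) = −18/φ² − 8 < 0, confirming a maximum.

φ̂_MAP = 1.125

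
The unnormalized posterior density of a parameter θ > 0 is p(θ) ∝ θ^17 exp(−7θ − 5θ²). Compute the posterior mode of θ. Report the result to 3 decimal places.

ℓ'(θ) = 17/θ − 7 − 10θ. Setting this to zero and multiplying by θ: 10θ² + 7θ − 17 = 0.
θ = (−7 + √(7² + 4·10·17)) / (2·10) = (−7 + √729) / 20 = (−7 + 27)/20 = 1.
ℓ''(θ) = −17/θ² − 10 < 0, confirming a maximum.

θ̂_MAP = 1.000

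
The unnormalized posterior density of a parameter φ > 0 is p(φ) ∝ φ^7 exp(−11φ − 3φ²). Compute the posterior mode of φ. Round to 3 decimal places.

φ̂_MAP = 0.500

ℓ'(φ) = 7/φ − 11 − 6φ. Setting this to zero and multiplying by φ: 6φ² + 11φ − 7 = 0.
φ = (−11 + √(11² + 4·6·7)) / (2·6) = (−11 + √289) / 12 = (−11 + 17)/12 = 1/2.
ℓ''(φ) = −7/φ² − 6 < 0, confirming a maximum.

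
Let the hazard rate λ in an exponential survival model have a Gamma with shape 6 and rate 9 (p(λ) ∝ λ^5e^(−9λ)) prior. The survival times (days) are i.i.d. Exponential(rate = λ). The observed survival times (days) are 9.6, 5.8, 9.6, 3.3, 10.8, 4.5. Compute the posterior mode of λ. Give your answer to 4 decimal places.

The Exponential(rate=λ) likelihood is ∝ λ^n e^(−λΣtᵢ). Here n = 6 and Σtᵢ = 9.6 + 5.8 + 9.6 + 3.3 + 10.8 + 4.5 = 43.6.
Posterior ∝ λ^5e^(−9λ) · λ^6e^(−43.6λ) = λ^11e^(−52.6λ), i.e. Gamma(12, 52.6).
Mode = (a−1)/b = 11/52.6 ≈ 0.2091.

λ̂_MAP = 0.2091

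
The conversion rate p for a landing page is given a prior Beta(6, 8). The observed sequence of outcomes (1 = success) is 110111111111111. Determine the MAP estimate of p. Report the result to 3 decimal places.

Prior: Beta(6, 8).
Data: 14 successes in 15 trials (from the sequence). The binomial likelihood contributes p^14(1−p)^1, so the posterior is Beta(6+14, 8+1) = Beta(20, 9).
For Beta(a, b) with a, b > 1 the mode is (a−1)/(a+b−2) = 19/27 ≈ 0.704.

p̂_MAP = 0.704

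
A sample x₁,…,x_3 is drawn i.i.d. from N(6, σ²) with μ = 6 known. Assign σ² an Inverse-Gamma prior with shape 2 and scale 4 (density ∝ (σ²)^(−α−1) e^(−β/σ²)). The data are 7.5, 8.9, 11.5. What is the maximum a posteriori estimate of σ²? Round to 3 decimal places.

σ̂²_MAP = 5.434

Sum of squared deviations about the known mean: SS = (7.5−6)² + (8.9−6)² + (11.5−6)² = 40.91.
The Normal likelihood contributes (σ²)^(−n/2) exp(−SS/(2σ²)), so the posterior is Inverse-Gamma(α + n/2, β + SS/2) = Inverse-Gamma(3.5, 24.455).
The mode of Inverse-Gamma(a, b) is b/(a+1) = 24.455/4.5 ≈ 5.434.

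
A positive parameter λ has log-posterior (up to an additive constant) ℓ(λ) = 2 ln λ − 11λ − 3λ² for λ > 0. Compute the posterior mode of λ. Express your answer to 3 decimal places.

λ̂_MAP = 0.167

ℓ'(λ) = 2/λ − 11 − 6λ. Setting this to zero and multiplying by λ: 6λ² + 11λ − 2 = 0.
λ = (−11 + √(11² + 4·6·2)) / (2·6) = (−11 + √169) / 12 = (−11 + 13)/12 = 1/6.
ℓ''(λ) = −2/λ² − 6 < 0, confirming a maximum.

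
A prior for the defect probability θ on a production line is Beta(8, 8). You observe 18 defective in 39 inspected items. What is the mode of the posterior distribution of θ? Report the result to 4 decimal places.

Prior: Beta(8, 8).
Data: 18 successes in 39 trials. The binomial likelihood contributes θ^18(1−θ)^21, so the posterior is Beta(8+18, 8+21) = Beta(26, 29).
For Beta(a, b) with a, b > 1 the mode is (a−1)/(a+b−2) = 25/53 ≈ 0.4717.

θ̂_MAP = 0.4717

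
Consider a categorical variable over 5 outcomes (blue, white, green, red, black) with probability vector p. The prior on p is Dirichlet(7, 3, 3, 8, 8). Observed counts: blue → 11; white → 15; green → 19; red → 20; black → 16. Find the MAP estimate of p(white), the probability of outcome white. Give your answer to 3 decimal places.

MAP estimate of p(white) = 0.162

The posterior is Dirichlet(αᵢ + nᵢ) = Dirichlet(18, 18, 22, 28, 24).
For a Dirichlet(a₁,…,a_K) with all aᵢ > 1, the mode has j-th component (aⱼ − 1)/(Σaᵢ − K).
Here Σaᵢ = 110 and K = 5, so p(white) = (18 − 1)/(110 − 5) = 17/105 ≈ 0.162.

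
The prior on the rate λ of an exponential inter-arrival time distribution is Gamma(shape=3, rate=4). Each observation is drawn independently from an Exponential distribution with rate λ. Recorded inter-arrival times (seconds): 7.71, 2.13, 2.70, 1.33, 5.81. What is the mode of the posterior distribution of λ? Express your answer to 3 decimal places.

The Exponential(rate=λ) likelihood is ∝ λ^n e^(−λΣtᵢ). Here n = 5 and Σtᵢ = 7.71 + 2.13 + 2.70 + 1.33 + 5.81 = 19.68.
Posterior ∝ λ^2e^(−4λ) · λ^5e^(−19.68λ) = λ^7e^(−23.68λ), i.e. Gamma(8, 23.68).
Mode = (a−1)/b = 7/23.68 ≈ 0.296.

λ̂_MAP = 0.296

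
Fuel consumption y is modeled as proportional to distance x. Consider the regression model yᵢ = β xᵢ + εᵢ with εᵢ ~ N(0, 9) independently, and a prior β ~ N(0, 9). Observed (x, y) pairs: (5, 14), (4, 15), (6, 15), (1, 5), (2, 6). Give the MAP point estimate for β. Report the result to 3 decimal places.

log p(β | y) = −Σ(yᵢ − βxᵢ)²/(2·9) − β²/(2·9) + const.
Setting the derivative to zero: Σxᵢ(yᵢ − βxᵢ)/9 − β/9 = 0, so β = Σxᵢyᵢ / (Σxᵢ² + σ²/τ²).
Σxᵢyᵢ = 5·14 + 4·15 + 6·15 + 1·5 + 2·6 = 237; Σxᵢ² = 82; σ²/τ² = 1.
β̂_MAP = 237 / (82 + 1) = 237/83 ≈ 2.855.

β̂_MAP = 2.855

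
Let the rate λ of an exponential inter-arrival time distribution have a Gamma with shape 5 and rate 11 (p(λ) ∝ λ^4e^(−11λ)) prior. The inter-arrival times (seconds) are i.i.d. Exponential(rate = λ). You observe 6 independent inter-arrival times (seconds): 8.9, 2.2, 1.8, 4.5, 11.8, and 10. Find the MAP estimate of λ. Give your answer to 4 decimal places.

λ̂_MAP = 0.1992

The Exponential(rate=λ) likelihood is ∝ λ^n e^(−λΣtᵢ). Here n = 6 and Σtᵢ = 8.9 + 2.2 + 1.8 + 4.5 + 11.8 + 10 = 39.2.
Posterior ∝ λ^4e^(−11λ) · λ^6e^(−39.2λ) = λ^10e^(−50.2λ), i.e. Gamma(11, 50.2).
Mode = (a−1)/b = 10/50.2 ≈ 0.1992.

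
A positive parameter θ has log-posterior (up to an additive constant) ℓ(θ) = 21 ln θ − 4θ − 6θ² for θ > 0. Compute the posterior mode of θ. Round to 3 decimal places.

ℓ'(θ) = 21/θ − 4 − 12θ. Setting this to zero and multiplying by θ: 12θ² + 4θ − 21 = 0.
θ = (−4 + √(4² + 4·12·21)) / (2·12) = (−4 + √1024) / 24 = (−4 + 32)/24 = 7/6.
ℓ''(θ) = −21/θ² − 12 < 0, confirming a maximum.

θ̂_MAP = 1.167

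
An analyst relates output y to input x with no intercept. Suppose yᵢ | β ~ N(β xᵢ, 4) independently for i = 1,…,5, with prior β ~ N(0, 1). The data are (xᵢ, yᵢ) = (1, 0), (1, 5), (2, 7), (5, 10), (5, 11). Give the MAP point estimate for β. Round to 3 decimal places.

log p(β | y) = −Σ(yᵢ − βxᵢ)²/(2·4) − β²/(2·1) + const.
Setting the derivative to zero: Σxᵢ(yᵢ − βxᵢ)/4 − β/1 = 0, so β = Σxᵢyᵢ / (Σxᵢ² + σ²/τ²).
Σxᵢyᵢ = 1·0 + 1·5 + 2·7 + 5·10 + 5·11 = 124; Σxᵢ² = 56; σ²/τ² = 4.
β̂_MAP = 124 / (56 + 4) = 124/60 ≈ 2.067.

β̂_MAP = 2.067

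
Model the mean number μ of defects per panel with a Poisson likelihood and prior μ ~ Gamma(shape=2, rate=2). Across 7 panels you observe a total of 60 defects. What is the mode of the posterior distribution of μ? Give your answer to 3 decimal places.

Σxᵢ = 60, n = 7.
Posterior ∝ μe^(−2μ) · μ^60e^(−7μ) = μ^61e^(−9μ), i.e. Gamma(shape=62, rate=9).
The mode of a Gamma(a, b) with a ≥ 1 (shape–rate) is (a−1)/b = 61/9 ≈ 6.778.

μ̂_MAP = 6.778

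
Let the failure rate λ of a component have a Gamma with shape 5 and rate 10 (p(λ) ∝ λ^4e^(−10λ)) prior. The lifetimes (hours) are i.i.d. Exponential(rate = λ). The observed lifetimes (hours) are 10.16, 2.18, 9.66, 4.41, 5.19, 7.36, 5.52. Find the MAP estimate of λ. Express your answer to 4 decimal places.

λ̂_MAP = 0.2019

The Exponential(rate=λ) likelihood is ∝ λ^n e^(−λΣtᵢ). Here n = 7 and Σtᵢ = 10.16 + 2.18 + 9.66 + 4.41 + 5.19 + 7.36 + 5.52 = 44.48.
Posterior ∝ λ^4e^(−10λ) · λ^7e^(−44.48λ) = λ^11e^(−54.48λ), i.e. Gamma(12, 54.48).
Mode = (a−1)/b = 11/54.48 ≈ 0.2019.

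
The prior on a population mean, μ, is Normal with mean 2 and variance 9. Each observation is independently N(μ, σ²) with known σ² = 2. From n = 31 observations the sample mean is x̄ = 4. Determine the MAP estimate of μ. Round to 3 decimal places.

μ̂_MAP = 3.986

n = 31, x̄ = 4.
For a Normal prior and Normal likelihood with known variance, the posterior is Normal; its mode equals its mean, the precision-weighted average.
Prior precision 1/σ₀² = 1/9; data precision n/σ² = 31/2 = 15.5.
μ̂ = ((1/9)·2 + 15.5·4) / (1/9 + 15.5) = (560/9)/(281/18) = 1120/281 ≈ 3.986.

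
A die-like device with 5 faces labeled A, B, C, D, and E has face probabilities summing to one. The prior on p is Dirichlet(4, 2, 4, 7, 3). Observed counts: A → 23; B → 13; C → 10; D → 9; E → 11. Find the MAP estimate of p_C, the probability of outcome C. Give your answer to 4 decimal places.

The posterior is Dirichlet(αᵢ + nᵢ) = Dirichlet(27, 15, 14, 16, 14).
For a Dirichlet(a₁,…,a_K) with all aᵢ > 1, the mode has j-th component (aⱼ − 1)/(Σaᵢ − K).
Here Σaᵢ = 86 and K = 5, so p_C = (14 − 1)/(86 − 5) = 13/81 ≈ 0.1605.

MAP estimate of p_C = 0.1605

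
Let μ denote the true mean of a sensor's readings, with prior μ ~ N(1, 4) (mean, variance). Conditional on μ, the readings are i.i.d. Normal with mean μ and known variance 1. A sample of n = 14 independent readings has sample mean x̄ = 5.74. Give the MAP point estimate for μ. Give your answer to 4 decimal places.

n = 14, x̄ = 5.74.
For a Normal prior and Normal likelihood with known variance, the posterior is Normal; its mode equals its mean, the precision-weighted average.
Prior precision 1/σ₀² = 1/4 = 0.25; data precision n/σ² = 14/1 = 14.
μ̂ = (0.25·1 + 14·5.74) / (0.25 + 14) = 80.61/14.25 = 2687/475 ≈ 5.6568.

μ̂_MAP = 5.6568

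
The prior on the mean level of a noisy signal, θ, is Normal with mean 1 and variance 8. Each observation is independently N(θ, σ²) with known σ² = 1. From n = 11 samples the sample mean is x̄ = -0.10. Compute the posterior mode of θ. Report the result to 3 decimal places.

n = 11, x̄ = -0.10.
For a Normal prior and Normal likelihood with known variance, the posterior is Normal; its mode equals its mean, the precision-weighted average.
Prior precision 1/σ₀² = 1/8 = 0.125; data precision n/σ² = 11/1 = 11.
θ̂ = (0.125·1 + 11·(-0.1)) / (0.125 + 11) = (-0.975)/11.125 = -39/445 ≈ -0.088.

θ̂_MAP = -0.088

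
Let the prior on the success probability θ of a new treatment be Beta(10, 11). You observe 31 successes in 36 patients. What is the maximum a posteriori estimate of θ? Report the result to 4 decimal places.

θ̂_MAP = 0.7273

Prior: Beta(10, 11).
Data: 31 successes in 36 trials. The binomial likelihood contributes θ^31(1−θ)^5, so the posterior is Beta(10+31, 11+5) = Beta(41, 16).
For Beta(a, b) with a, b > 1 the mode is (a−1)/(a+b−2) = 40/55 ≈ 0.7273.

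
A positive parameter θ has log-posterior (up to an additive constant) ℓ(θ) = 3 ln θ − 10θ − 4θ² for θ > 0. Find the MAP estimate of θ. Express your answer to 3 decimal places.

θ̂_MAP = 0.250

ℓ'(θ) = 3/θ − 10 − 8θ. Setting this to zero and multiplying by θ: 8θ² + 10θ − 3 = 0.
θ = (−10 + √(10² + 4·8·3)) / (2·8) = (−10 + √196) / 16 = (−10 + 14)/16 = 1/4.
ℓ''(θ) = −3/θ² − 8 < 0, confirming a maximum.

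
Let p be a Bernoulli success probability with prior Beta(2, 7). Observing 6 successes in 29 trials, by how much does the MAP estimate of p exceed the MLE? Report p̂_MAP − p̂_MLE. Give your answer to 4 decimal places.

MAP − MLE = -0.0125

Posterior is Beta(8, 30); MAP = (8−1)/(38−2) = 7/36 ≈ 0.19444.
MLE ignores the prior: p̂_MLE = k/n = 6/29 ≈ 0.20690.
Difference = 7/36 − 6/29 = -13/1044 ≈ -0.0125.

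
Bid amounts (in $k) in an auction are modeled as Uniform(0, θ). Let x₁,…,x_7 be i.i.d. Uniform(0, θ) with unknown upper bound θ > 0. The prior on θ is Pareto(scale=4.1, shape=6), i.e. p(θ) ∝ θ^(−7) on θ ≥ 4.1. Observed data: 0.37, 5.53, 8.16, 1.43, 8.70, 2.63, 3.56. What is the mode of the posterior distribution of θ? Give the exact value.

The Uniform(0, θ) likelihood is θ^(−n) for θ ≥ max(xᵢ), zero otherwise. Here max(xᵢ) = 8.70.
Posterior ∝ θ^(−7) · θ^(−7) = θ^(−14) on θ ≥ max(4.1, 8.70) = 8.70.
This density is strictly decreasing in θ, so the posterior mode lies at the lower boundary of the support.

θ̂_MAP = 8.70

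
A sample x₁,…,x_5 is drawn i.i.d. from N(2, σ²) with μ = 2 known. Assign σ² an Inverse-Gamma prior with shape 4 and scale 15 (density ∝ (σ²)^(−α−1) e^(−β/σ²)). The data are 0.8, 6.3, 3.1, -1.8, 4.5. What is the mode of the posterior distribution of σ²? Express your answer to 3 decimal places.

σ̂²_MAP = 4.789

Sum of squared deviations about the known mean: SS = (0.8−2)² + (6.3−2)² + (3.1−2)² + (-1.8−2)² + (4.5−2)² = 41.83.
The Normal likelihood contributes (σ²)^(−n/2) exp(−SS/(2σ²)), so the posterior is Inverse-Gamma(α + n/2, β + SS/2) = Inverse-Gamma(6.5, 35.915).
The mode of Inverse-Gamma(a, b) is b/(a+1) = 35.915/7.5 ≈ 4.789.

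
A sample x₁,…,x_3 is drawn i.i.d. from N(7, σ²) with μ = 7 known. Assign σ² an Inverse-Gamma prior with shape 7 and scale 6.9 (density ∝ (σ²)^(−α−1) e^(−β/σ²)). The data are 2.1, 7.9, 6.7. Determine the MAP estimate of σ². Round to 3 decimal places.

σ̂²_MAP = 2.037

Sum of squared deviations about the known mean: SS = (2.1−7)² + (7.9−7)² + (6.7−7)² = 24.91.
The Normal likelihood contributes (σ²)^(−n/2) exp(−SS/(2σ²)), so the posterior is Inverse-Gamma(α + n/2, β + SS/2) = Inverse-Gamma(8.5, 19.355).
The mode of Inverse-Gamma(a, b) is b/(a+1) = 19.355/9.5 ≈ 2.037.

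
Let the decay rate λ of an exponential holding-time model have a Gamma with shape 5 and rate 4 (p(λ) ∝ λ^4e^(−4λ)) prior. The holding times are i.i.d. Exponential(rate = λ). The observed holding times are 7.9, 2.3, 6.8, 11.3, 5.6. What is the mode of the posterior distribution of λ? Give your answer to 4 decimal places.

λ̂_MAP = 0.2375

The Exponential(rate=λ) likelihood is ∝ λ^n e^(−λΣtᵢ). Here n = 5 and Σtᵢ = 7.9 + 2.3 + 6.8 + 11.3 + 5.6 = 33.9.
Posterior ∝ λ^4e^(−4λ) · λ^5e^(−33.9λ) = λ^9e^(−37.9λ), i.e. Gamma(10, 37.9).
Mode = (a−1)/b = 9/37.9 ≈ 0.2375.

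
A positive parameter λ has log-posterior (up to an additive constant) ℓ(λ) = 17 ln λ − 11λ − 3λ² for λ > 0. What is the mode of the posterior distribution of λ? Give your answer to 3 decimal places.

λ̂_MAP = 1.000

ℓ'(λ) = 17/λ − 11 − 6λ. Setting this to zero and multiplying by λ: 6λ² + 11λ − 17 = 0.
λ = (−11 + √(11² + 4·6·17)) / (2·6) = (−11 + √529) / 12 = (−11 + 23)/12 = 1.
ℓ''(λ) = −17/λ² − 6 < 0, confirming a maximum.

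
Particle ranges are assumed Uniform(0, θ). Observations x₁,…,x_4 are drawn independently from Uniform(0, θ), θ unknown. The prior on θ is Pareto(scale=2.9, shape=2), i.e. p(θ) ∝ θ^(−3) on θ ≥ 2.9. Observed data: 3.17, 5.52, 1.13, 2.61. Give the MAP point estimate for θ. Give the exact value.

The Uniform(0, θ) likelihood is θ^(−n) for θ ≥ max(xᵢ), zero otherwise. Here max(xᵢ) = 5.52.
Posterior ∝ θ^(−3) · θ^(−4) = θ^(−7) on θ ≥ max(2.9, 5.52) = 5.52.
This density is strictly decreasing in θ, so the posterior mode lies at the lower boundary of the support.

θ̂_MAP = 5.52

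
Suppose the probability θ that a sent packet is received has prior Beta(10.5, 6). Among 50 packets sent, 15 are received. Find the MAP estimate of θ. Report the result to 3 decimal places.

Prior: Beta(10.5, 6).
Data: 15 successes in 50 trials. The binomial likelihood contributes θ^15(1−θ)^35, so the posterior is Beta(10.5+15, 6+35) = Beta(25.5, 41).
For Beta(a, b) with a, b > 1 the mode is (a−1)/(a+b−2) = 24.5/64.5 ≈ 0.380.

θ̂_MAP = 0.380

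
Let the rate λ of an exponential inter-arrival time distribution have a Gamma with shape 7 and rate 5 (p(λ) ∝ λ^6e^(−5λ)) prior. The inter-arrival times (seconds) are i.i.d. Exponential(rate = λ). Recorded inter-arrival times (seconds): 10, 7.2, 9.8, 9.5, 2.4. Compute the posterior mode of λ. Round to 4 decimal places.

The Exponential(rate=λ) likelihood is ∝ λ^n e^(−λΣtᵢ). Here n = 5 and Σtᵢ = 10 + 7.2 + 9.8 + 9.5 + 2.4 = 38.9.
Posterior ∝ λ^6e^(−5λ) · λ^5e^(−38.9λ) = λ^11e^(−43.9λ), i.e. Gamma(12, 43.9).
Mode = (a−1)/b = 11/43.9 ≈ 0.2506.

λ̂_MAP = 0.2506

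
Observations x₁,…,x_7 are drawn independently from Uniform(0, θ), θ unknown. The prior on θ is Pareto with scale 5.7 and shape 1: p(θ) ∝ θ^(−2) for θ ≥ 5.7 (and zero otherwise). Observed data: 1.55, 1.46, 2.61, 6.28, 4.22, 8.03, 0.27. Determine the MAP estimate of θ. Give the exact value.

θ̂_MAP = 8.03

The Uniform(0, θ) likelihood is θ^(−n) for θ ≥ max(xᵢ), zero otherwise. Here max(xᵢ) = 8.03.
Posterior ∝ θ^(−2) · θ^(−7) = θ^(−9) on θ ≥ max(5.7, 8.03) = 8.03.
This density is strictly decreasing in θ, so the posterior mode lies at the lower boundary of the support.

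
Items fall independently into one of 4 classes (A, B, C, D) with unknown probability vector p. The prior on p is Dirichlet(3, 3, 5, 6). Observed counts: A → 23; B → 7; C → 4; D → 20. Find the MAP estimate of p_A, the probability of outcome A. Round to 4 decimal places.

The posterior is Dirichlet(αᵢ + nᵢ) = Dirichlet(26, 10, 9, 26).
For a Dirichlet(a₁,…,a_K) with all aᵢ > 1, the mode has j-th component (aⱼ − 1)/(Σaᵢ − K).
Here Σaᵢ = 71 and K = 4, so p_A = (26 − 1)/(71 − 4) = 25/67 ≈ 0.3731.

MAP estimate of p_A = 0.3731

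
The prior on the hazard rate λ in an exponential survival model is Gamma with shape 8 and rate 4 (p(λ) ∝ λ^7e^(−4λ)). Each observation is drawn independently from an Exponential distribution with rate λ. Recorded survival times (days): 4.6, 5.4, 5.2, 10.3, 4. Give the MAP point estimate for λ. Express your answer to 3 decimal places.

λ̂_MAP = 0.358

The Exponential(rate=λ) likelihood is ∝ λ^n e^(−λΣtᵢ). Here n = 5 and Σtᵢ = 4.6 + 5.4 + 5.2 + 10.3 + 4 = 29.5.
Posterior ∝ λ^7e^(−4λ) · λ^5e^(−29.5λ) = λ^12e^(−33.5λ), i.e. Gamma(13, 33.5).
Mode = (a−1)/b = 12/33.5 ≈ 0.358.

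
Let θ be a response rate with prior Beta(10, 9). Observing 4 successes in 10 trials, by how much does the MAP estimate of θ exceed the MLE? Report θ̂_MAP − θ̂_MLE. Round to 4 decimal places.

Posterior is Beta(14, 15); MAP = (14−1)/(29−2) = 13/27 ≈ 0.48148.
MLE ignores the prior: θ̂_MLE = k/n = 4/10 ≈ 0.40000.
Difference = 13/27 − 4/10 = 11/135 ≈ 0.0815.

MAP − MLE = 0.0815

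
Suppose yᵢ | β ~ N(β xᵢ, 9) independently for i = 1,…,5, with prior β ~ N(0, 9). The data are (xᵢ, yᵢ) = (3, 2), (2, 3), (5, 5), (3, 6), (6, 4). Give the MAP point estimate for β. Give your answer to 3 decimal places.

β̂_MAP = 0.940

log p(β | y) = −Σ(yᵢ − βxᵢ)²/(2·9) − β²/(2·9) + const.
Setting the derivative to zero: Σxᵢ(yᵢ − βxᵢ)/9 − β/9 = 0, so β = Σxᵢyᵢ / (Σxᵢ² + σ²/τ²).
Σxᵢyᵢ = 3·2 + 2·3 + 5·5 + 3·6 + 6·4 = 79; Σxᵢ² = 83; σ²/τ² = 1.
β̂_MAP = 79 / (83 + 1) = 79/84 ≈ 0.940.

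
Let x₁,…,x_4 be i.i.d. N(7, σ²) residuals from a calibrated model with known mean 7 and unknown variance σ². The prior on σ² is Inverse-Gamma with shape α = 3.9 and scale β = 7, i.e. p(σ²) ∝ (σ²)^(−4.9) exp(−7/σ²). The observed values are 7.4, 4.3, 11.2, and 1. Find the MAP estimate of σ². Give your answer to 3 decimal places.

Sum of squared deviations about the known mean: SS = (7.4−7)² + (4.3−7)² + (11.2−7)² + (1−7)² = 61.09.
The Normal likelihood contributes (σ²)^(−n/2) exp(−SS/(2σ²)), so the posterior is Inverse-Gamma(α + n/2, β + SS/2) = Inverse-Gamma(5.9, 37.545).
The mode of Inverse-Gamma(a, b) is b/(a+1) = 37.545/6.9 ≈ 5.441.

σ̂²_MAP = 5.441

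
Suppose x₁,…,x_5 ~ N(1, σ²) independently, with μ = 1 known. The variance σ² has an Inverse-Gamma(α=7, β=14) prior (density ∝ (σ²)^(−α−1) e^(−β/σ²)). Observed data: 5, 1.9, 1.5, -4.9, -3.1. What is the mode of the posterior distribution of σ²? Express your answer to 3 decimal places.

Sum of squared deviations about the known mean: SS = (5−1)² + (1.9−1)² + (1.5−1)² + (-4.9−1)² + (-3.1−1)² = 68.68.
The Normal likelihood contributes (σ²)^(−n/2) exp(−SS/(2σ²)), so the posterior is Inverse-Gamma(α + n/2, β + SS/2) = Inverse-Gamma(9.5, 48.34).
The mode of Inverse-Gamma(a, b) is b/(a+1) = 48.34/10.5 ≈ 4.604.

σ̂²_MAP = 4.604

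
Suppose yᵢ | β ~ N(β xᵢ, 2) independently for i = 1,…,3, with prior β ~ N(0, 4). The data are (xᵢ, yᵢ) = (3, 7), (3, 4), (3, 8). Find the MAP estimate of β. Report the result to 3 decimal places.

log p(β | y) = −Σ(yᵢ − βxᵢ)²/(2·2) − β²/(2·4) + const.
Setting the derivative to zero: Σxᵢ(yᵢ − βxᵢ)/2 − β/4 = 0, so β = Σxᵢyᵢ / (Σxᵢ² + σ²/τ²).
Σxᵢyᵢ = 3·7 + 3·4 + 3·8 = 57; Σxᵢ² = 27; σ²/τ² = 0.5.
β̂_MAP = 57 / (27 + 0.5) = 57/27.5 ≈ 2.073.

β̂_MAP = 2.073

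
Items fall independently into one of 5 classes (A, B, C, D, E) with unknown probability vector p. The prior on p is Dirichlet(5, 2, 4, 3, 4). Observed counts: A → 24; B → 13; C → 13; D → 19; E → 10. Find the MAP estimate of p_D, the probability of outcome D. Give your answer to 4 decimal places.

The posterior is Dirichlet(αᵢ + nᵢ) = Dirichlet(29, 15, 17, 22, 14).
For a Dirichlet(a₁,…,a_K) with all aᵢ > 1, the mode has j-th component (aⱼ − 1)/(Σaᵢ − K).
Here Σaᵢ = 97 and K = 5, so p_D = (22 − 1)/(97 − 5) = 21/92 ≈ 0.2283.

MAP estimate of p_D = 0.2283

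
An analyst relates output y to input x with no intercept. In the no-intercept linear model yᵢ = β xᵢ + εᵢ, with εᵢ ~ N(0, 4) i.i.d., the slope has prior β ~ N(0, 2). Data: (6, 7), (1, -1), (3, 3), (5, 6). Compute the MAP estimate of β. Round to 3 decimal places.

log p(β | y) = −Σ(yᵢ − βxᵢ)²/(2·4) − β²/(2·2) + const.
Setting the derivative to zero: Σxᵢ(yᵢ − βxᵢ)/4 − β/2 = 0, so β = Σxᵢyᵢ / (Σxᵢ² + σ²/τ²).
Σxᵢyᵢ = 6·7 + 1·(-1) + 3·3 + 5·6 = 80; Σxᵢ² = 71; σ²/τ² = 2.
β̂_MAP = 80 / (71 + 2) = 80/73 ≈ 1.096.

β̂_MAP = 1.096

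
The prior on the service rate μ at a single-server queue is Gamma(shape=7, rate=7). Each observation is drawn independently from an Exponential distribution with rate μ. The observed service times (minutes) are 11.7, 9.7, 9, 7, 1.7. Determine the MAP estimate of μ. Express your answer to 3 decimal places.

The Exponential(rate=μ) likelihood is ∝ μ^n e^(−μΣtᵢ). Here n = 5 and Σtᵢ = 11.7 + 9.7 + 9 + 7 + 1.7 = 39.1.
Posterior ∝ μ^6e^(−7μ) · μ^5e^(−39.1μ) = μ^11e^(−46.1μ), i.e. Gamma(12, 46.1).
Mode = (a−1)/b = 11/46.1 ≈ 0.239.

μ̂_MAP = 0.239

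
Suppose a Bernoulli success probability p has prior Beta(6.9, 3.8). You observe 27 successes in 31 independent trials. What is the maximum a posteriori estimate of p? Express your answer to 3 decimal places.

Prior: Beta(6.9, 3.8).
Data: 27 successes in 31 trials. The binomial likelihood contributes p^27(1−p)^4, so the posterior is Beta(6.9+27, 3.8+4) = Beta(33.9, 7.8).
For Beta(a, b) with a, b > 1 the mode is (a−1)/(a+b−2) = 32.9/39.7 ≈ 0.829.

p̂_MAP = 0.829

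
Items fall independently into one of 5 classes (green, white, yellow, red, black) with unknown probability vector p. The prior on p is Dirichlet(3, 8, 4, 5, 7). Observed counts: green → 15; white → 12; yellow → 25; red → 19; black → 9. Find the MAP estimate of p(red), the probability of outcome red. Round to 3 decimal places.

MAP estimate of p(red) = 0.225

The posterior is Dirichlet(αᵢ + nᵢ) = Dirichlet(18, 20, 29, 24, 16).
For a Dirichlet(a₁,…,a_K) with all aᵢ > 1, the mode has j-th component (aⱼ − 1)/(Σaᵢ − K).
Here Σaᵢ = 107 and K = 5, so p(red) = (24 − 1)/(107 − 5) = 23/102 ≈ 0.225.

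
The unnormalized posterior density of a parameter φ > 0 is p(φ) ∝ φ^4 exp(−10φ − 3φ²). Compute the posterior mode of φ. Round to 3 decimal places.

φ̂_MAP = 0.333

ℓ'(φ) = 4/φ − 10 − 6φ. Setting this to zero and multiplying by φ: 6φ² + 10φ − 4 = 0.
φ = (−10 + √(10² + 4·6·4)) / (2·6) = (−10 + √196) / 12 = (−10 + 14)/12 = 1/3.
ℓ''(φ) = −4/φ² − 6 < 0, confirming a maximum.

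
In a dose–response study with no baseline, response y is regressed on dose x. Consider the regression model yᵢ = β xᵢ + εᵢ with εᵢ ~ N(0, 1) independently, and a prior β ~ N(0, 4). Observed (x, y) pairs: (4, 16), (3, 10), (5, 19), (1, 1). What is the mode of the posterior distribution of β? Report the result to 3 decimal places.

β̂_MAP = 3.707

log p(β | y) = −Σ(yᵢ − βxᵢ)²/(2·1) − β²/(2·4) + const.
Setting the derivative to zero: Σxᵢ(yᵢ − βxᵢ)/1 − β/4 = 0, so β = Σxᵢyᵢ / (Σxᵢ² + σ²/τ²).
Σxᵢyᵢ = 4·16 + 3·10 + 5·19 + 1·1 = 190; Σxᵢ² = 51; σ²/τ² = 0.25.
β̂_MAP = 190 / (51 + 0.25) = 190/51.25 ≈ 3.707.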